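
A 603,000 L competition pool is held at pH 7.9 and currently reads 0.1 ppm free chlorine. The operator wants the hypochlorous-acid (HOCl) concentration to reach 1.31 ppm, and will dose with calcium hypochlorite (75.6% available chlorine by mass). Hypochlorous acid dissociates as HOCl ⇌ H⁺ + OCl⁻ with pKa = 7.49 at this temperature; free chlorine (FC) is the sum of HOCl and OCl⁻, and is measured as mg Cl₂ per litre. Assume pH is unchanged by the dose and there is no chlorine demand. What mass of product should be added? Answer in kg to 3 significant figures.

3.65 kg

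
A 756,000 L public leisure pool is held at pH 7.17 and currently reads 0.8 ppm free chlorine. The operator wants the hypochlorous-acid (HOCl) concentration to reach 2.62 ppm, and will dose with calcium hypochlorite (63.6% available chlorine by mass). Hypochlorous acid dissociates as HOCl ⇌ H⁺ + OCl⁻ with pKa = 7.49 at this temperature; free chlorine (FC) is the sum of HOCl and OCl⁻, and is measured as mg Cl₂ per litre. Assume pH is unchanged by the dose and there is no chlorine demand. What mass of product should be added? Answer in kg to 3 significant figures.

[OCl⁻]/[HOCl] = 10^(pH − pKa) = 10^(7.17 − 7.49) = 0.4786; fraction as HOCl = 1/(1 + 0.4786) = 0.6763.
Free chlorine required for 2.62 ppm HOCl: 2.62 / 0.6763 = 3.874 ppm.
FC to add: 3.874 − 0.8 = 3.074 mg/L as Cl₂.
Cl₂ equivalent: 3.074 mg/L × 756,000 L = 2324 g.
Product at 63.6% available Cl: 2324 / 0.636 = 3654 g.

3.65 kg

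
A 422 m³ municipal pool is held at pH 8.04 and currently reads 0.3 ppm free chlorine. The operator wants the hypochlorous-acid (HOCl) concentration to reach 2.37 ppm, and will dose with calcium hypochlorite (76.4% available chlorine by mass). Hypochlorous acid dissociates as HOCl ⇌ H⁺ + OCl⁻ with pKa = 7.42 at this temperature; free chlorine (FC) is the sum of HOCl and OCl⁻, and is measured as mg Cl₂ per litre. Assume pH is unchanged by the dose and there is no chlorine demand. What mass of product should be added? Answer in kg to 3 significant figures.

Volume: 422 m³ = 422,000 L.
[OCl⁻]/[HOCl] = 10^(pH − pKa) = 10^(8.04 − 7.42) = 4.169; fraction as HOCl = 1/(1 + 4.169) = 0.1935.
Free chlorine required for 2.37 ppm HOCl: 2.37 / 0.1935 = 12.25 ppm.
FC to add: 12.25 − 0.3 = 11.95 mg/L as Cl₂.
Cl₂ equivalent: 11.95 mg/L × 422,000 L = 5043 g.
Product at 76.4% available Cl: 5043 / 0.764 = 6601 g.

6.60 kg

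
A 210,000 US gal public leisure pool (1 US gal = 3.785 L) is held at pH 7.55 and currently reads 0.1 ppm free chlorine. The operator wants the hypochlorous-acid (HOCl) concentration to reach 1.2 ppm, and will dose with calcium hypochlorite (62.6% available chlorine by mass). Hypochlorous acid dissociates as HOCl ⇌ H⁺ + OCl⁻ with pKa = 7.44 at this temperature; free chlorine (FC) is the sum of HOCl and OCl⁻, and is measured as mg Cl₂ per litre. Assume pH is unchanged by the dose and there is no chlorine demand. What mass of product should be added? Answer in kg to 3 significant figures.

3.36 kg

Volume: 210,000 US gal × 3.785 L/gal = 794,850 L.
[OCl⁻]/[HOCl] = 10^(pH − pKa) = 10^(7.55 − 7.44) = 1.288; fraction as HOCl = 1/(1 + 1.288) = 0.437.
Free chlorine required for 1.2 ppm HOCl: 1.2 / 0.437 = 2.746 ppm.
FC to add: 2.746 − 0.1 = 2.646 mg/L as Cl₂.
Cl₂ equivalent: 2.646 mg/L × 794,850 L = 2103 g.
Product at 62.6% available Cl: 2103 / 0.626 = 3360 g.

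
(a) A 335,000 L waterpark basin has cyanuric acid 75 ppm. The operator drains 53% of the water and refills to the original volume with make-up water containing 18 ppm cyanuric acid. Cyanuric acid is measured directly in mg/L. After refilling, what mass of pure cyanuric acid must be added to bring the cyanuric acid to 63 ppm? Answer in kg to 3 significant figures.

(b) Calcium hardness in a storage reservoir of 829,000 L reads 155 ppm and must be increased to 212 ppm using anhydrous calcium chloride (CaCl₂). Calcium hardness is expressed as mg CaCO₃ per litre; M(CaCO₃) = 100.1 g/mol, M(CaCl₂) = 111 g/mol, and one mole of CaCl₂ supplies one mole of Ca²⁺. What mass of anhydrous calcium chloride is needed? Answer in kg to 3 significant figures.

(a) After draining 53% and refilling: 75 × 0.47 + 18 × 0.53 = 44.79 ppm.
(a) Deficit to target: 63 − 44.79 = 18.21 mg/L.
(a) Mass: 18.21 mg/L × 335,000 L = 6100 g cyanuric acid.

(b) Hardness to add: (212 − 155) = 57 mg/L as CaCO₃ × 829,000 L = 47,250 g as CaCO₃.
(b) Moles of Ca²⁺ (1 mol Ca²⁺ ≡ 1 mol CaCO₃): 47,250 / 100.1 g/mol = 472.1 mol.
(b) Mass of CaCl₂: 472.1 × 111 = 52,400 g.

(a) 6.10 kg; (b) 52.4 kg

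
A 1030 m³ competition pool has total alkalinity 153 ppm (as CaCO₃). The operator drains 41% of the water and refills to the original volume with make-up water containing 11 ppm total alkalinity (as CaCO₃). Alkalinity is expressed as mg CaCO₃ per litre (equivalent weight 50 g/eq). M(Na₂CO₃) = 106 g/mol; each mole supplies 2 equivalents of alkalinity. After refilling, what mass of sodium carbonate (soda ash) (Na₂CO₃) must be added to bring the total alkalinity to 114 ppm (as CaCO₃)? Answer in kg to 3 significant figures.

21.0 kg

Volume: 1030 m³ = 1,030,000 L.
After draining 41% and refilling: 153 × 0.59 + 11 × 0.41 = 94.78 ppm.
Deficit to target: 114 − 94.78 = 19.22 mg/L.
As CaCO₃: 19.22 mg/L × 1,030,000 L = 19,800 g; ÷ 50 g/eq ÷ 2 = 198 mol Na₂CO₃.
Mass: 198 × 106 = 20,980 g.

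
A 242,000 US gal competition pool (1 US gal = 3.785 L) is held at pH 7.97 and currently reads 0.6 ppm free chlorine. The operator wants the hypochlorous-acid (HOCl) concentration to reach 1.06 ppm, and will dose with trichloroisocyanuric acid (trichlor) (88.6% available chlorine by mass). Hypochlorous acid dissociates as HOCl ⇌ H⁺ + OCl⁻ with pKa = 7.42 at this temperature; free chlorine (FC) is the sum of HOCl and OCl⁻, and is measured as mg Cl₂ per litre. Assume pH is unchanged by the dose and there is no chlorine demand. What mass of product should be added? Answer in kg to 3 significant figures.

Volume: 242,000 US gal × 3.785 L/gal = 915,970 L.
[OCl⁻]/[HOCl] = 10^(pH − pKa) = 10^(7.97 − 7.42) = 3.548; fraction as HOCl = 1/(1 + 3.548) = 0.2199.
Free chlorine required for 1.06 ppm HOCl: 1.06 / 0.2199 = 4.821 ppm.
FC to add: 4.821 − 0.6 = 4.221 mg/L as Cl₂.
Cl₂ equivalent: 4.221 mg/L × 915,970 L = 3866 g.
Product at 88.6% available Cl: 3866 / 0.886 = 4364 g.

4.36 kg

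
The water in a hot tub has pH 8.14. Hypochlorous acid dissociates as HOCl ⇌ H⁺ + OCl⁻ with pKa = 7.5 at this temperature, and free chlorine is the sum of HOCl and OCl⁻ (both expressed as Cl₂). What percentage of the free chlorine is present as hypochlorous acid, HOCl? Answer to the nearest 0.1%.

[OCl⁻]/[HOCl] = 10^(pH − pKa) = 10^(8.14 − 7.5) = 10^0.64 = 4.365.
Fraction as HOCl = 1 / (1 + 4.365) = 0.1864.

18.6%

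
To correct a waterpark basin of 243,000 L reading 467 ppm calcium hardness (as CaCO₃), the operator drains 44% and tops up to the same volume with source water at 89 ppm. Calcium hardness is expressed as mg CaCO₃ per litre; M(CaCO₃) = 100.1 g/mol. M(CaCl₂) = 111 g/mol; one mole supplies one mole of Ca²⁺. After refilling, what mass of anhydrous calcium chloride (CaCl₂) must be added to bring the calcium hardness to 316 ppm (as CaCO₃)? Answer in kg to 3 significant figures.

After draining 44% and refilling: 467 × 0.56 + 89 × 0.44 = 300.68 ppm.
Deficit to target: 316 − 300.68 = 15.32 mg/L.
As CaCO₃: 15.32 mg/L × 243,000 L = 3723 g; ÷ 100.1 = 37.19 mol Ca²⁺.
Mass: 37.19 × 111 = 4128 g.

4.13 kg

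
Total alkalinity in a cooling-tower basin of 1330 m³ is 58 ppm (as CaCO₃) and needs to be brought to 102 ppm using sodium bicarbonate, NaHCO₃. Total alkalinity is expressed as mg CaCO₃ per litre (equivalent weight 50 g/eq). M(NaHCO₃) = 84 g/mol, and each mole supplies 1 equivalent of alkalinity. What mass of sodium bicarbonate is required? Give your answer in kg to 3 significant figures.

Volume: 1330 m³ = 1,330,000 L.
Alkalinity to add: (102 − 58) = 44 mg/L as CaCO₃ × 1,330,000 L = 58,520 g as CaCO₃.
Equivalents: 58,520 g ÷ 50 g/eq = 1170 eq.
NaHCO₃ supplies 1 eq per mole → 1170 mol.
Mass: 1170 mol × 84 g/mol = 98,310 g.

98.3 kg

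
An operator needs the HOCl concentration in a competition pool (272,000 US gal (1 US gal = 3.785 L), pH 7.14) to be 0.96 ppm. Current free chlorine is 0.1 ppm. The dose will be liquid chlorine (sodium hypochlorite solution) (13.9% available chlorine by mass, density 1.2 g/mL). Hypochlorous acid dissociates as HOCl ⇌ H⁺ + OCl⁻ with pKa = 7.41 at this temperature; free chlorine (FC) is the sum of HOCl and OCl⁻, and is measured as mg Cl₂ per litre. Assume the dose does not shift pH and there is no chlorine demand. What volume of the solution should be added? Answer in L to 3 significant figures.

8.49 L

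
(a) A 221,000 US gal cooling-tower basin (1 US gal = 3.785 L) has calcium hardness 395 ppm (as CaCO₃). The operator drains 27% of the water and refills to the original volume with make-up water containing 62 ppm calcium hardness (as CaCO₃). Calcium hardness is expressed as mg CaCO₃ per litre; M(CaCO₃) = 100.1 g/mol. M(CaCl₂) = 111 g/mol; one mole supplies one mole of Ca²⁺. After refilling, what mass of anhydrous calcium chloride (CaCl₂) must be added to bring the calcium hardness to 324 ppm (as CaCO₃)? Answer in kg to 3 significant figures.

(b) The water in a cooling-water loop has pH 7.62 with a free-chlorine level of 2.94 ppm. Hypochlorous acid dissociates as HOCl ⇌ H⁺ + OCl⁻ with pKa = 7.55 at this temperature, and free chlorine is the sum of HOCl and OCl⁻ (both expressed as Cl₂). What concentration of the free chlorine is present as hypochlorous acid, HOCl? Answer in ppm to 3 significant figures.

(a) 17.5 kg; (b) 1.35 ppm

(a) Volume: 221,000 US gal × 3.785 L/gal = 836,485 L.
(a) After draining 27% and refilling: 395 × 0.73 + 62 × 0.27 = 305.09 ppm.
(a) Deficit to target: 324 − 305.09 = 18.91 mg/L.
(a) As CaCO₃: 18.91 mg/L × 836,485 L = 15,820 g; ÷ 100.1 = 158 mol Ca²⁺.
(a) Mass: 158 × 111 = 17,540 g.

(b) [OCl⁻]/[HOCl] = 10^(pH − pKa) = 10^(7.62 − 7.55) = 10^0.07 = 1.175.
(b) Fraction as HOCl = 1 / (1 + 1.175) = 0.4598.
(b) HOCl = 0.4598 × 2.94 ppm = 1.352 ppm.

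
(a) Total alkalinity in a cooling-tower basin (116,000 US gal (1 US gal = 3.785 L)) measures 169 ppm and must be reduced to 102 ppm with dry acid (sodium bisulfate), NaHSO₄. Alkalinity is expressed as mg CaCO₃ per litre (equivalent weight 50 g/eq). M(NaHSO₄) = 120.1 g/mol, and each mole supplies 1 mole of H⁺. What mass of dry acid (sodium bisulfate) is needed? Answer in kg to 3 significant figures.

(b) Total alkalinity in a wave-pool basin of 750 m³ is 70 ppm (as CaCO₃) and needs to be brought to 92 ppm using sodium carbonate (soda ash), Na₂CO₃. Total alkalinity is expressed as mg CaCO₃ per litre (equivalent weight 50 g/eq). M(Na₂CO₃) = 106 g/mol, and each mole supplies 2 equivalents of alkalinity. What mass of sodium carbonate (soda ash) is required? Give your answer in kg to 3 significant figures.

(a) 70.7 kg; (b) 17.5 kg

(a) Volume: 116,000 US gal × 3.785 L/gal = 439,060 L.
(a) Alkalinity to neutralize: (169 − 102) = 67 mg/L as CaCO₃ × 439,060 L = 29,420 g as CaCO₃.
(a) Equivalents of H⁺ required: 29,420 ÷ 50 g/eq = 588.3 eq = 588.3 mol NaHSO₄.
(a) Mass of NaHSO₄: 588.3 × 120.1 = 70,660 g.

(b) Volume: 750 m³ = 750,000 L.
(b) Alkalinity to add: (92 − 70) = 22 mg/L as CaCO₃ × 750,000 L = 16,500 g as CaCO₃.
(b) Equivalents: 16,500 g ÷ 50 g/eq = 330 eq.
(b) Each mole of Na₂CO₃ supplies 2 eq, so 330 / 2 = 165 mol.
(b) Mass: 165 mol × 106 g/mol = 17,490 g.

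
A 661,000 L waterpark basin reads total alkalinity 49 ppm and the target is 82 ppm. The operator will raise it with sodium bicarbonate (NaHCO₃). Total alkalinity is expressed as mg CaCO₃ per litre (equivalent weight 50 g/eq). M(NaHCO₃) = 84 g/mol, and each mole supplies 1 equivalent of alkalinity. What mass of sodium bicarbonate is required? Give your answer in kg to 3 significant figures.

Alkalinity to add: (82 − 49) = 33 mg/L as CaCO₃ × 661,000 L = 21,810 g as CaCO₃.
Equivalents: 21,810 g ÷ 50 g/eq = 436.3 eq.
NaHCO₃ supplies 1 eq per mole → 436.3 mol.
Mass: 436.3 mol × 84 g/mol = 36,650 g.

36.6 kg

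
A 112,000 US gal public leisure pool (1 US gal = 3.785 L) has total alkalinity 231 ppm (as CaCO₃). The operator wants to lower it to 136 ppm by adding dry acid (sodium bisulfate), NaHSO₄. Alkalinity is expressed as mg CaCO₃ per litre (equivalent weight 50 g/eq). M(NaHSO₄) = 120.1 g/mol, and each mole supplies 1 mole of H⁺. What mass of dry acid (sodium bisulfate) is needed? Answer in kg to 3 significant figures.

96.7 kg

Volume: 112,000 US gal × 3.785 L/gal = 423,920 L.
Alkalinity to neutralize: (231 − 136) = 95 mg/L as CaCO₃ × 423,920 L = 40,270 g as CaCO₃.
Equivalents of H⁺ required: 40,270 ÷ 50 g/eq = 805.4 eq = 805.4 mol NaHSO₄.
Mass of NaHSO₄: 805.4 × 120.1 = 96,730 g.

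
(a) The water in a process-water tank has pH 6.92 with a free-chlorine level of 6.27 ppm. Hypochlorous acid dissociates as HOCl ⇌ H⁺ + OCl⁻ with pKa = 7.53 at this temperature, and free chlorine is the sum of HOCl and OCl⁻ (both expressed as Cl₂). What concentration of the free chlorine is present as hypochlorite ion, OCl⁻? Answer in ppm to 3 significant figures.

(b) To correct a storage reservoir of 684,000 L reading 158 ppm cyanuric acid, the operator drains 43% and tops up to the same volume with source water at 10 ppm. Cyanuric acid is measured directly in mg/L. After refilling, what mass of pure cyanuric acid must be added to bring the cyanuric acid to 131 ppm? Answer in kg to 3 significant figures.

(a) 1.24 ppm; (b) 25.1 kg

(a) [OCl⁻]/[HOCl] = 10^(pH − pKa) = 10^(6.92 − 7.53) = 10^-0.61 = 0.2455.
(a) Fraction as HOCl = 1 / (1 + 0.2455) = 0.8029.
(a) OCl⁻ = (1 − 0.8029) × 6.27 ppm = 1.236 ppm.

(b) After draining 43% and refilling: 158 × 0.57 + 10 × 0.43 = 94.36 ppm.
(b) Deficit to target: 131 − 94.36 = 36.64 mg/L.
(b) Mass: 36.64 mg/L × 684,000 L = 25,060 g cyanuric acid.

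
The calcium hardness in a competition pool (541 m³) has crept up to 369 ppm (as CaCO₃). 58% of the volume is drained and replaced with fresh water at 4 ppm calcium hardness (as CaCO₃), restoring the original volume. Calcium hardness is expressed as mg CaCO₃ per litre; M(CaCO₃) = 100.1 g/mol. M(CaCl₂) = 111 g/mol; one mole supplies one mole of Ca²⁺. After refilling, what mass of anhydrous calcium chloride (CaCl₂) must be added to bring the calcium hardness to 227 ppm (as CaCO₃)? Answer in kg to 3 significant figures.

Volume: 541 m³ = 541,000 L.
After draining 58% and refilling: 369 × 0.42 + 4 × 0.58 = 157.3 ppm.
Deficit to target: 227 − 157.3 = 69.7 mg/L.
As CaCO₃: 69.7 mg/L × 541,000 L = 37,710 g; ÷ 100.1 = 376.7 mol Ca²⁺.
Mass: 376.7 × 111 = 41,810 g.

41.8 kg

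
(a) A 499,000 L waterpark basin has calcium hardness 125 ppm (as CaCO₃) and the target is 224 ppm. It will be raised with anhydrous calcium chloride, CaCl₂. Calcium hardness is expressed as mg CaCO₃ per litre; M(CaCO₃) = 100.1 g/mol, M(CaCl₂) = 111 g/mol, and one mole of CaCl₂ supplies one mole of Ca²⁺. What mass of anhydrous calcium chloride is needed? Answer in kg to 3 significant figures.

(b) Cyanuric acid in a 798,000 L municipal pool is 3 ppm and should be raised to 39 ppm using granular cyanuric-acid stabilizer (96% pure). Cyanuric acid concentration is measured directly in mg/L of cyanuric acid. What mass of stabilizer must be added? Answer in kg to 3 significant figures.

(a) 54.8 kg; (b) 29.9 kg

(a) Hardness to add: (224 − 125) = 99 mg/L as CaCO₃ × 499,000 L = 49,400 g as CaCO₃.
(a) Moles of Ca²⁺ (1 mol Ca²⁺ ≡ 1 mol CaCO₃): 49,400 / 100.1 g/mol = 493.5 mol.
(a) Mass of CaCl₂: 493.5 × 111 = 54,780 g.

(b) CYA to add: (39 − 3) = 36 mg/L × 798,000 L = 28,730 g cyanuric acid.
(b) At 96% purity: 28,730 / 0.96 = 29,920 g product.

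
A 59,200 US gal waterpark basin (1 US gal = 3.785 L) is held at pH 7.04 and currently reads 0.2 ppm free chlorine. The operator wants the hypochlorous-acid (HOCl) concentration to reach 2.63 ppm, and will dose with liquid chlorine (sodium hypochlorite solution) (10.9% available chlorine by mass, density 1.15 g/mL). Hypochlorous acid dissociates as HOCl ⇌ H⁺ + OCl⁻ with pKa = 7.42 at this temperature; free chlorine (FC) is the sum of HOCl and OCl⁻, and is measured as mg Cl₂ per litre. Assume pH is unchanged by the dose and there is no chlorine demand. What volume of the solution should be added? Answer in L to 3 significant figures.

Volume: 59,200 US gal × 3.785 L/gal = 224,072 L.
[OCl⁻]/[HOCl] = 10^(pH − pKa) = 10^(7.04 − 7.42) = 0.4169; fraction as HOCl = 1/(1 + 0.4169) = 0.7058.
Free chlorine required for 2.63 ppm HOCl: 2.63 / 0.7058 = 3.726 ppm.
FC to add: 3.726 − 0.2 = 3.526 mg/L as Cl₂.
Cl₂ equivalent: 3.526 mg/L × 224,072 L = 790.2 g.
Product at 10.9% available Cl: 790.2 / 0.109 = 7249 g.
Volume: 7249 g ÷ 1.15 g/mL = 6304 mL.

6.30 L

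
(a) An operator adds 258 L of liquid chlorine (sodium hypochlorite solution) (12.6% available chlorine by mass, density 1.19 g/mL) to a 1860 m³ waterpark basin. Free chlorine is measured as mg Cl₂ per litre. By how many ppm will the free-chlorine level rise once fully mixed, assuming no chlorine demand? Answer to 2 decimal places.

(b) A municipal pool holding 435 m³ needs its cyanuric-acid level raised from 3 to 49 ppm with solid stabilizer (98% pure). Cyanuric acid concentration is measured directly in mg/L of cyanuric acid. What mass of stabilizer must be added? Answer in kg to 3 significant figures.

(a) Volume: 1860 m³ = 1,860,000 L.
(a) Mass of solution: 258 L × 1000 mL/L × 1.19 g/mL = 307,000 g.
(a) Available chlorine delivered: 307,000 g × 0.126 = 38,680 g as Cl₂.
(a) Concentration rise: 38,680 g / 1,860,000 L = 20.8 mg/L = 20.80 ppm.

(b) Volume: 435 m³ = 435,000 L.
(b) CYA to add: (49 − 3) = 46 mg/L × 435,000 L = 20,010 g cyanuric acid.
(b) At 98% purity: 20,010 / 0.98 = 20,420 g product.

(a) 20.80 ppm; (b) 20.4 kg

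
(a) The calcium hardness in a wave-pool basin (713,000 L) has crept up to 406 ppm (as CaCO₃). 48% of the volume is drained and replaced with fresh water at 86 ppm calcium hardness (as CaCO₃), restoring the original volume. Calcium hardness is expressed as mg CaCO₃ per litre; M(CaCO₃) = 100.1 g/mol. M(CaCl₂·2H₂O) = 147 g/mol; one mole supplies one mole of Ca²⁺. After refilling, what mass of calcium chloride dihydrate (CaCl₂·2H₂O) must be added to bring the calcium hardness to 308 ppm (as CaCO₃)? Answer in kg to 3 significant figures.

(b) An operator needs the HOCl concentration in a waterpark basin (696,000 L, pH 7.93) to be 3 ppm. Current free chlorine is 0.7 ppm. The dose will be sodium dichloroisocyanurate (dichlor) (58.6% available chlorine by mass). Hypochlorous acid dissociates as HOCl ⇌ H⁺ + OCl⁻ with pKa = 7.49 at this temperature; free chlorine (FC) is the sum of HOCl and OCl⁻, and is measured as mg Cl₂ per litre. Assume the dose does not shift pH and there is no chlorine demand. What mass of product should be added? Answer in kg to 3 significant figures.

(a) After draining 48% and refilling: 406 × 0.52 + 86 × 0.48 = 252.4 ppm.
(a) Deficit to target: 308 − 252.4 = 55.6 mg/L.
(a) As CaCO₃: 55.6 mg/L × 713,000 L = 39,640 g; ÷ 100.1 = 396 mol Ca²⁺.
(a) Mass: 396 × 147 = 58,220 g.

(b) [OCl⁻]/[HOCl] = 10^(pH − pKa) = 10^(7.93 − 7.49) = 2.754; fraction as HOCl = 1/(1 + 2.754) = 0.2664.
(b) Free chlorine required for 3 ppm HOCl: 3 / 0.2664 = 11.26 ppm.
(b) FC to add: 11.26 − 0.7 = 10.56 mg/L as Cl₂.
(b) Cl₂ equivalent: 10.56 mg/L × 696,000 L = 7352 g.
(b) Product at 58.6% available Cl: 7352 / 0.586 = 12,550 g.

(a) 58.2 kg; (b) 12.5 kg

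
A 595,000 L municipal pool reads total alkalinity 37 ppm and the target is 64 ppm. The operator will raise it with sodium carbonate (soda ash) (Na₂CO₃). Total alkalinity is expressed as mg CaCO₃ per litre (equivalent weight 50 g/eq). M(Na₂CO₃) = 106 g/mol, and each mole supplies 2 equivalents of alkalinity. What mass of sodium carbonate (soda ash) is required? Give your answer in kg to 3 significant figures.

Alkalinity to add: (64 − 37) = 27 mg/L as CaCO₃ × 595,000 L = 16,060 g as CaCO₃.
Equivalents: 16,060 g ÷ 50 g/eq = 321.3 eq.
Each mole of Na₂CO₃ supplies 2 eq, so 321.3 / 2 = 160.7 mol.
Mass: 160.7 mol × 106 g/mol = 17,030 g.

17.0 kg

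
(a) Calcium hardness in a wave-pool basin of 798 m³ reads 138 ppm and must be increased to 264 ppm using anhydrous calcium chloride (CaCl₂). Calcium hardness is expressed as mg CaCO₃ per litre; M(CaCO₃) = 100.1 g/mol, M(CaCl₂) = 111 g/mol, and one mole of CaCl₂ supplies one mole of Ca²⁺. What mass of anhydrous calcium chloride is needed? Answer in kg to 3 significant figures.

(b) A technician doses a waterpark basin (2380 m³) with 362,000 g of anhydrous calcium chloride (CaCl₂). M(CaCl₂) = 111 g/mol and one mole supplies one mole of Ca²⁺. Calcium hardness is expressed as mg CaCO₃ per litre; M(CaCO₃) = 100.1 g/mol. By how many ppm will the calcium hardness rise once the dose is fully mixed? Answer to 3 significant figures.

(a) 111 kg; (b) 137 ppm

(a) Volume: 798 m³ = 798,000 L.
(a) Hardness to add: (264 − 138) = 126 mg/L as CaCO₃ × 798,000 L = 100,500 g as CaCO₃.
(a) Moles of Ca²⁺ (1 mol Ca²⁺ ≡ 1 mol CaCO₃): 100,500 / 100.1 g/mol = 1004 mol.
(a) Mass of CaCl₂: 1004 × 111 = 111,500 g.

(b) Volume: 2380 m³ = 2,380,000 L.
(b) Moles of Ca²⁺: 362,000 g ÷ 111 g/mol = 3261 mol.
(b) As CaCO₃: 3261 mol × 100.1 g/mol = 326,500 g.
(b) Rise: 326,500 g / 2,380,000 L × 1000 = 137.2 mg/L.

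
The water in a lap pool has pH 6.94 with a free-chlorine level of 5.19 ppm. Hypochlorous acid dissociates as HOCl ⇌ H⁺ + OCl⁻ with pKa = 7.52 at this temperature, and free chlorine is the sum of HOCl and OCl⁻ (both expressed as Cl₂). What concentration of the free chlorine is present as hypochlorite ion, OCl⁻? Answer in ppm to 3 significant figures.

1.08 ppm

[OCl⁻]/[HOCl] = 10^(pH − pKa) = 10^(6.94 − 7.52) = 10^-0.58 = 0.263.
Fraction as HOCl = 1 / (1 + 0.263) = 0.7917.
OCl⁻ = (1 − 0.7917) × 5.19 ppm = 1.081 ppm.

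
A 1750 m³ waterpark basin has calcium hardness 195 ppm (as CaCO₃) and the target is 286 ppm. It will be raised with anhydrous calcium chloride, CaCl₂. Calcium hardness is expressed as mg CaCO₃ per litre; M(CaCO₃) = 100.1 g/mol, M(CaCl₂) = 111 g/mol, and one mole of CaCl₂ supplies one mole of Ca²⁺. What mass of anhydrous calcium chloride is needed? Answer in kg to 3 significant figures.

Volume: 1750 m³ = 1,750,000 L.
Hardness to add: (286 − 195) = 91 mg/L as CaCO₃ × 1,750,000 L = 159,200 g as CaCO₃.
Moles of Ca²⁺ (1 mol Ca²⁺ ≡ 1 mol CaCO₃): 159,200 / 100.1 g/mol = 1591 mol.
Mass of CaCl₂: 1591 × 111 = 176,600 g.

177 kg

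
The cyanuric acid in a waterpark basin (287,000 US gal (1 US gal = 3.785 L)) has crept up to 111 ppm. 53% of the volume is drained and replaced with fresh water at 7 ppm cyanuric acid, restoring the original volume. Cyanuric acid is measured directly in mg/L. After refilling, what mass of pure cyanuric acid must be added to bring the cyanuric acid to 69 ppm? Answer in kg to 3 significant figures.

Volume: 287,000 US gal × 3.785 L/gal = 1,086,295 L.
After draining 53% and refilling: 111 × 0.47 + 7 × 0.53 = 55.88 ppm.
Deficit to target: 69 − 55.88 = 13.12 mg/L.
Mass: 13.12 mg/L × 1,086,295 L = 14,250 g cyanuric acid.

14.3 kg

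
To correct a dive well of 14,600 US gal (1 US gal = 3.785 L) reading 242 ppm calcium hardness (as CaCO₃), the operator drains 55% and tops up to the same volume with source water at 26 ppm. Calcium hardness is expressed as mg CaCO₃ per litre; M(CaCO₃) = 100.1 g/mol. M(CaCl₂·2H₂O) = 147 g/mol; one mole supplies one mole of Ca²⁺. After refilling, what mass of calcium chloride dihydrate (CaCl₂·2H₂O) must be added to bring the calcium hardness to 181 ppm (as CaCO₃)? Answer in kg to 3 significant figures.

4.69 kg

Volume: 14,600 US gal × 3.785 L/gal = 55,261 L.
After draining 55% and refilling: 242 × 0.45 + 26 × 0.55 = 123.2 ppm.
Deficit to target: 181 − 123.2 = 57.8 mg/L.
As CaCO₃: 57.8 mg/L × 55,261 L = 3194 g; ÷ 100.1 = 31.91 mol Ca²⁺.
Mass: 31.91 × 147 = 4691 g.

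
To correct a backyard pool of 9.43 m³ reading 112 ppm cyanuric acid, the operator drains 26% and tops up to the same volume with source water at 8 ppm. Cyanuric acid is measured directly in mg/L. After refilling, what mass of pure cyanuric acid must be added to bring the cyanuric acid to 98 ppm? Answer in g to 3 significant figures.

Volume: 9.43 m³ = 9,430 L.
After draining 26% and refilling: 112 × 0.74 + 8 × 0.26 = 84.96 ppm.
Deficit to target: 98 − 84.96 = 13.04 mg/L.
Mass: 13.04 mg/L × 9,430 L = 123 g cyanuric acid.

123 g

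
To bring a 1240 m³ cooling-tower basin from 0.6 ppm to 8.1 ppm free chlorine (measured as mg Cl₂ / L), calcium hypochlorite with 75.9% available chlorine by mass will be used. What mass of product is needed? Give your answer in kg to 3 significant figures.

12.3 kg

Volume: 1240 m³ = 1,240,000 L.
Chlorine deficit: 8.1 − 0.6 = 7.5 ppm = 7.5 mg/L as Cl₂.
Cl₂ equivalent needed: 7.5 mg/L × 1,240,000 L = 9,300,000 mg = 9300 g.
Product at 75.9% available chlorine: 9300 / 0.759 = 12,250 g.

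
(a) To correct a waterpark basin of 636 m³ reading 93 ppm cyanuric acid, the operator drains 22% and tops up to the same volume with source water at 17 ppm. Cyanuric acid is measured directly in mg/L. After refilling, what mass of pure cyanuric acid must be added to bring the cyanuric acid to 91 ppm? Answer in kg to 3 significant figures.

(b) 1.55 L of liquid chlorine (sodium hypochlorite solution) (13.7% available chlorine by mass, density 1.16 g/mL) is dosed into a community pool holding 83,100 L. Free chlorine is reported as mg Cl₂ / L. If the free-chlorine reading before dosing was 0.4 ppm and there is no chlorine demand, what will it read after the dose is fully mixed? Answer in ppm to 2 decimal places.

(a) 9.36 kg; (b) 3.36 ppm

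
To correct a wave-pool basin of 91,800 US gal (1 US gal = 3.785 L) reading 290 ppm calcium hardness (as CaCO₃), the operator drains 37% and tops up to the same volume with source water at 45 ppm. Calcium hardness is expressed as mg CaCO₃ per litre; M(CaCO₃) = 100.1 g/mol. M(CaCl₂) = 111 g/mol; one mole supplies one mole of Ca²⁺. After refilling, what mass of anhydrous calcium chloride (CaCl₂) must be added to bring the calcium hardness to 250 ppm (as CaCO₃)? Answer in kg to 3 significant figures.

Volume: 91,800 US gal × 3.785 L/gal = 347,463 L.
After draining 37% and refilling: 290 × 0.63 + 45 × 0.37 = 199.35 ppm.
Deficit to target: 250 − 199.35 = 50.65 mg/L.
As CaCO₃: 50.65 mg/L × 347,463 L = 17,600 g; ÷ 100.1 = 175.8 mol Ca²⁺.
Mass: 175.8 × 111 = 19,520 g.

19.5 kg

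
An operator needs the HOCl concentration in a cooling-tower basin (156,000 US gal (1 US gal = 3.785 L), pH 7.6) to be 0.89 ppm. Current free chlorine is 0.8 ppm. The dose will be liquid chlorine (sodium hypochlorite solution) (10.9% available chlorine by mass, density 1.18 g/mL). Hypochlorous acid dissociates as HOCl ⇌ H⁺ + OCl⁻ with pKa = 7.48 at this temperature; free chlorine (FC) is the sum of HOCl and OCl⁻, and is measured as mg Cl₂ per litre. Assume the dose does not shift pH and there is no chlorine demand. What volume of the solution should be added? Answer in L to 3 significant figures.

5.80 L

Volume: 156,000 US gal × 3.785 L/gal = 590,460 L.
[OCl⁻]/[HOCl] = 10^(pH − pKa) = 10^(7.6 − 7.48) = 1.318; fraction as HOCl = 1/(1 + 1.318) = 0.4314.
Free chlorine required for 0.89 ppm HOCl: 0.89 / 0.4314 = 2.063 ppm.
FC to add: 2.063 − 0.8 = 1.263 mg/L as Cl₂.
Cl₂ equivalent: 1.263 mg/L × 590,460 L = 745.9 g.
Product at 10.9% available Cl: 745.9 / 0.109 = 6843 g.
Volume: 6843 g ÷ 1.18 g/mL = 5799 mL.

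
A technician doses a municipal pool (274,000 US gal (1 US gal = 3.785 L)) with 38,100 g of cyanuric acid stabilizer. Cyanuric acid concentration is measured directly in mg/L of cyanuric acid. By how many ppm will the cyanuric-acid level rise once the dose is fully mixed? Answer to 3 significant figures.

36.7 ppm

Volume: 274,000 US gal × 3.785 L/gal = 1,037,090 L.
Rise: 38,100 g / 1,037,090 L × 1000 = 36.74 mg/L.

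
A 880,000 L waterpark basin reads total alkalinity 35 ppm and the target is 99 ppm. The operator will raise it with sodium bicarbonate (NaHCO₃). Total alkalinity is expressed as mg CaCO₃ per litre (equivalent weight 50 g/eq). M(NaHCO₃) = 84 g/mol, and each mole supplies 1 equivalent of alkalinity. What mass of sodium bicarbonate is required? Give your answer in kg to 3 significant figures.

94.6 kg

Alkalinity to add: (99 − 35) = 64 mg/L as CaCO₃ × 880,000 L = 56,320 g as CaCO₃.
Equivalents: 56,320 g ÷ 50 g/eq = 1126 eq.
NaHCO₃ supplies 1 eq per mole → 1126 mol.
Mass: 1126 mol × 84 g/mol = 94,620 g.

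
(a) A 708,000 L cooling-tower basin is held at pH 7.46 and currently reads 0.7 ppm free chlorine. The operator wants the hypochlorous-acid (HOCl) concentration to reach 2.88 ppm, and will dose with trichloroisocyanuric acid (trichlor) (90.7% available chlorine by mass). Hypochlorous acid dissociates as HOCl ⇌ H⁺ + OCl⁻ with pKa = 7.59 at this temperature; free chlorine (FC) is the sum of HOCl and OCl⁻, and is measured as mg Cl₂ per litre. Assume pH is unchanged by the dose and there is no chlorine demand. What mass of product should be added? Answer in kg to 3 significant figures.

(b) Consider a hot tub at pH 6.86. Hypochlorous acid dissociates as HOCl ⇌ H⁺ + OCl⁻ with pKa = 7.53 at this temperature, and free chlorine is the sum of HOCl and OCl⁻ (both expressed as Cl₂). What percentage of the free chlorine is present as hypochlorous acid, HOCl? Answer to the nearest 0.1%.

(a) [OCl⁻]/[HOCl] = 10^(pH − pKa) = 10^(7.46 − 7.59) = 0.7413; fraction as HOCl = 1/(1 + 0.7413) = 0.5743.
(a) Free chlorine required for 2.88 ppm HOCl: 2.88 / 0.5743 = 5.015 ppm.
(a) FC to add: 5.015 − 0.7 = 4.315 mg/L as Cl₂.
(a) Cl₂ equivalent: 4.315 mg/L × 708,000 L = 3055 g.
(a) Product at 90.7% available Cl: 3055 / 0.907 = 3368 g.

(b) [OCl⁻]/[HOCl] = 10^(pH − pKa) = 10^(6.86 − 7.53) = 10^-0.67 = 0.2138.
(b) Fraction as HOCl = 1 / (1 + 0.2138) = 0.8239.

(a) 3.37 kg; (b) 82.4%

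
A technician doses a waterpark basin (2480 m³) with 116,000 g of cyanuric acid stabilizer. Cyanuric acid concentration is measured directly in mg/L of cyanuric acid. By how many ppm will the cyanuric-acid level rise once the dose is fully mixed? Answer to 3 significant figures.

Volume: 2480 m³ = 2,480,000 L.
Rise: 116,000 g / 2,480,000 L × 1000 = 46.77 mg/L.

46.8 ppm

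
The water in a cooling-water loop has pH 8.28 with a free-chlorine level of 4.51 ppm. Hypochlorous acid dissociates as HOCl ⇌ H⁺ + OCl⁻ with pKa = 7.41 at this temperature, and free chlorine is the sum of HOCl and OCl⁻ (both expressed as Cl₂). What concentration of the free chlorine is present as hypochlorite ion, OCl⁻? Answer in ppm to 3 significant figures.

[OCl⁻]/[HOCl] = 10^(pH − pKa) = 10^(8.28 − 7.41) = 10^0.87 = 7.413.
Fraction as HOCl = 1 / (1 + 7.413) = 0.1189.
OCl⁻ = (1 − 0.1189) × 4.51 ppm = 3.974 ppm.

3.97 ppm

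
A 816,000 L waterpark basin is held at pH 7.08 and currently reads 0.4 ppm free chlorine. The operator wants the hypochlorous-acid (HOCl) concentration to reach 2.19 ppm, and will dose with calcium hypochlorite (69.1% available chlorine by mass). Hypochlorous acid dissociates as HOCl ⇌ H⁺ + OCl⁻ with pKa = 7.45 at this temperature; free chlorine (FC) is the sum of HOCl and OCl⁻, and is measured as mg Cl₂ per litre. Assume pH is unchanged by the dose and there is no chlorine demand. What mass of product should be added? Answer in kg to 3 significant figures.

[OCl⁻]/[HOCl] = 10^(pH − pKa) = 10^(7.08 − 7.45) = 0.4266; fraction as HOCl = 1/(1 + 0.4266) = 0.701.
Free chlorine required for 2.19 ppm HOCl: 2.19 / 0.701 = 3.124 ppm.
FC to add: 3.124 − 0.4 = 2.724 mg/L as Cl₂.
Cl₂ equivalent: 2.724 mg/L × 816,000 L = 2223 g.
Product at 69.1% available Cl: 2223 / 0.691 = 3217 g.

3.22 kg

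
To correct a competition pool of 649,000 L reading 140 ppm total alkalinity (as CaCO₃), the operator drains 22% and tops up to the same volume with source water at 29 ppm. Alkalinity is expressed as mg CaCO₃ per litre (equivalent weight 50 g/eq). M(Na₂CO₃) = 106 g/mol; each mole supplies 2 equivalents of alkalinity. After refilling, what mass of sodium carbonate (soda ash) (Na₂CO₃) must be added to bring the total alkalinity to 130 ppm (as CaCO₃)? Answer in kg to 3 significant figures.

9.92 kg

After draining 22% and refilling: 140 × 0.78 + 29 × 0.22 = 115.58 ppm.
Deficit to target: 130 − 115.58 = 14.42 mg/L.
As CaCO₃: 14.42 mg/L × 649,000 L = 9359 g; ÷ 50 g/eq ÷ 2 = 93.59 mol Na₂CO₃.
Mass: 93.59 × 106 = 9920 g.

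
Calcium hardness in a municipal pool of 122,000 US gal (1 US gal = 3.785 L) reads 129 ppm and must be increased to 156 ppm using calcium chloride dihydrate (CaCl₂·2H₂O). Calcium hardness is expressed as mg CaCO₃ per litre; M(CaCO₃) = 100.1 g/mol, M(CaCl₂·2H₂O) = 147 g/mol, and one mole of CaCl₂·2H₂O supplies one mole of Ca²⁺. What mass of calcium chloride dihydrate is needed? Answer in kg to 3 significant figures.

Volume: 122,000 US gal × 3.785 L/gal = 461,770 L.
Hardness to add: (156 − 129) = 27 mg/L as CaCO₃ × 461,770 L = 12,470 g as CaCO₃.
Moles of Ca²⁺ (1 mol Ca²⁺ ≡ 1 mol CaCO₃): 12,470 / 100.1 g/mol = 124.6 mol.
Mass of CaCl₂·2H₂O: 124.6 × 147 = 18,310 g.

18.3 kg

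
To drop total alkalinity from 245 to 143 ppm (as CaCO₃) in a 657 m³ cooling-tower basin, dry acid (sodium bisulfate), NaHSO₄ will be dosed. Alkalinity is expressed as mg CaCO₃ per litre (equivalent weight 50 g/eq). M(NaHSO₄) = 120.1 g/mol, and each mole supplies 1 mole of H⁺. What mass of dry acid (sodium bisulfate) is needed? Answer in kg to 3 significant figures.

161 kg

Volume: 657 m³ = 657,000 L.
Alkalinity to neutralize: (245 − 143) = 102 mg/L as CaCO₃ × 657,000 L = 67,010 g as CaCO₃.
Equivalents of H⁺ required: 67,010 ÷ 50 g/eq = 1340 eq = 1340 mol NaHSO₄.
Mass of NaHSO₄: 1340 × 120.1 = 161,000 g.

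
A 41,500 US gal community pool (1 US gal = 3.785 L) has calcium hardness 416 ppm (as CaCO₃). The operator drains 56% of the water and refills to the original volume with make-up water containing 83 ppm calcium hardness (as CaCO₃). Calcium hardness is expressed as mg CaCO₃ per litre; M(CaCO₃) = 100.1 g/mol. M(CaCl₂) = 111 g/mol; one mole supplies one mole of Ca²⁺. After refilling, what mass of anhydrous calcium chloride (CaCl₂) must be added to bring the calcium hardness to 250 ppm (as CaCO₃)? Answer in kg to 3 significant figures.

3.57 kg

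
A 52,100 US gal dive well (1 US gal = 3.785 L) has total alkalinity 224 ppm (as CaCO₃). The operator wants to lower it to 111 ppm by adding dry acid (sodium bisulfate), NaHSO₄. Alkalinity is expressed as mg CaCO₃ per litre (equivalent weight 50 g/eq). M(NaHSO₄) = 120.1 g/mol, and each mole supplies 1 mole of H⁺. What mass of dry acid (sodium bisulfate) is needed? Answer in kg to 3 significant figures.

Volume: 52,100 US gal × 3.785 L/gal = 197,198 L.
Alkalinity to neutralize: (224 − 111) = 113 mg/L as CaCO₃ × 197,198 L = 22,280 g as CaCO₃.
Equivalents of H⁺ required: 22,280 ÷ 50 g/eq = 445.7 eq = 445.7 mol NaHSO₄.
Mass of NaHSO₄: 445.7 × 120.1 = 53,520 g.

53.5 kg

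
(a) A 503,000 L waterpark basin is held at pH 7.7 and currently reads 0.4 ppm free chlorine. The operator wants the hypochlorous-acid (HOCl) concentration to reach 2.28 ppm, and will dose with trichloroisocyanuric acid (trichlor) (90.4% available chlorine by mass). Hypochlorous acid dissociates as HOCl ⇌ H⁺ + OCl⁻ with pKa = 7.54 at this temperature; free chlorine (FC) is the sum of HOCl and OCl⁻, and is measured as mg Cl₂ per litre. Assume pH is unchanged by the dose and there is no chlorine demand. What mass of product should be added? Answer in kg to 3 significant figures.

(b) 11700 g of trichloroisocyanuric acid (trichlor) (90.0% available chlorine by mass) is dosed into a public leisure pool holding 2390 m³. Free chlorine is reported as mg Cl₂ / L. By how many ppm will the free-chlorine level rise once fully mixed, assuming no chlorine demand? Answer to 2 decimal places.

(a) 2.88 kg; (b) 4.41 ppm

(a) [OCl⁻]/[HOCl] = 10^(pH − pKa) = 10^(7.7 − 7.54) = 1.445; fraction as HOCl = 1/(1 + 1.445) = 0.4089.
(a) Free chlorine required for 2.28 ppm HOCl: 2.28 / 0.4089 = 5.576 ppm.
(a) FC to add: 5.576 − 0.4 = 5.176 mg/L as Cl₂.
(a) Cl₂ equivalent: 5.176 mg/L × 503,000 L = 2603 g.
(a) Product at 90.4% available Cl: 2603 / 0.904 = 2880 g.

(b) Volume: 2390 m³ = 2,390,000 L.
(b) Available chlorine delivered: 11,700 g × 0.9 = 10,530 g as Cl₂.
(b) Concentration rise: 10,530 g / 2,390,000 L = 4.406 mg/L = 4.41 ppm.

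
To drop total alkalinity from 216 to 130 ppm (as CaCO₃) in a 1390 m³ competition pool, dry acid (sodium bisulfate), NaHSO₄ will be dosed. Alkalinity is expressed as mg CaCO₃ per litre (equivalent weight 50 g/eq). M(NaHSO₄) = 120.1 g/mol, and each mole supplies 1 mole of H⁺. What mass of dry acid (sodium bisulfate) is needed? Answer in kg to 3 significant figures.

Volume: 1390 m³ = 1,390,000 L.
Alkalinity to neutralize: (216 − 130) = 86 mg/L as CaCO₃ × 1,390,000 L = 119,500 g as CaCO₃.
Equivalents of H⁺ required: 119,500 ÷ 50 g/eq = 2391 eq = 2391 mol NaHSO₄.
Mass of NaHSO₄: 2391 × 120.1 = 287,100 g.

287 kg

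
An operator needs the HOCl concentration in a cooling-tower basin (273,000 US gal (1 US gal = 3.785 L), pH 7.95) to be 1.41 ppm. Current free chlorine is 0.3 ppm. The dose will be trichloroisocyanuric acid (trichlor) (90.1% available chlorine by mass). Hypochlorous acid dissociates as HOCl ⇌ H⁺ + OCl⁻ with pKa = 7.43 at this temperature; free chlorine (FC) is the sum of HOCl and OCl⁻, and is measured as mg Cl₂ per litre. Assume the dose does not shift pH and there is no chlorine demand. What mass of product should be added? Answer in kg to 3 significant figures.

6.63 kg

Volume: 273,000 US gal × 3.785 L/gal = 1,033,305 L.
[OCl⁻]/[HOCl] = 10^(pH − pKa) = 10^(7.95 − 7.43) = 3.311; fraction as HOCl = 1/(1 + 3.311) = 0.2319.
Free chlorine required for 1.41 ppm HOCl: 1.41 / 0.2319 = 6.079 ppm.
FC to add: 6.079 − 0.3 = 5.779 mg/L as Cl₂.
Cl₂ equivalent: 5.779 mg/L × 1,033,305 L = 5971 g.
Product at 90.1% available Cl: 5971 / 0.901 = 6628 g.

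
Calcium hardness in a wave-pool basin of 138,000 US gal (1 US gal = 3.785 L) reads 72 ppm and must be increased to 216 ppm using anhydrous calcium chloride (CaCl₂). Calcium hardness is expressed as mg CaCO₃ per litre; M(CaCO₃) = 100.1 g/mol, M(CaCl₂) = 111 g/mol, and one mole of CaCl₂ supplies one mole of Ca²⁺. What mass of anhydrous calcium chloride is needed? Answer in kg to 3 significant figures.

83.4 kg

Volume: 138,000 US gal × 3.785 L/gal = 522,330 L.
Hardness to add: (216 − 72) = 144 mg/L as CaCO₃ × 522,330 L = 75,220 g as CaCO₃.
Moles of Ca²⁺ (1 mol Ca²⁺ ≡ 1 mol CaCO₃): 75,220 / 100.1 g/mol = 751.4 mol.
Mass of CaCl₂: 751.4 × 111 = 83,410 g.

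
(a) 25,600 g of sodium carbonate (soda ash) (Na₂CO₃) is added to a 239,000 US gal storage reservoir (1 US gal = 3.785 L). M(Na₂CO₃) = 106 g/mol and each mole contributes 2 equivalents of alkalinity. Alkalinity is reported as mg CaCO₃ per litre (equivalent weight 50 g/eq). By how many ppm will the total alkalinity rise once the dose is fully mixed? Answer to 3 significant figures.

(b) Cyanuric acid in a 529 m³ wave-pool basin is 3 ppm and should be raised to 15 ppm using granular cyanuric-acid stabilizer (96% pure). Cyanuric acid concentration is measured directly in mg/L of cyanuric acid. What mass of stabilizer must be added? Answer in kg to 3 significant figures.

(a) 26.7 ppm; (b) 6.61 kg

(a) Volume: 239,000 US gal × 3.785 L/gal = 904,615 L.
(a) Moles of Na₂CO₃: 25,600 g ÷ 106 g/mol = 241.5 mol → 483 eq of alkalinity.
(a) As CaCO₃: 483 eq × 50 g/eq = 24,150 g.
(a) Rise: 24,150 g / 904,615 L × 1000 = 26.7 mg/L.

(b) Volume: 529 m³ = 529,000 L.
(b) CYA to add: (15 − 3) = 12 mg/L × 529,000 L = 6348 g cyanuric acid.
(b) At 96% purity: 6348 / 0.96 = 6612 g product.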